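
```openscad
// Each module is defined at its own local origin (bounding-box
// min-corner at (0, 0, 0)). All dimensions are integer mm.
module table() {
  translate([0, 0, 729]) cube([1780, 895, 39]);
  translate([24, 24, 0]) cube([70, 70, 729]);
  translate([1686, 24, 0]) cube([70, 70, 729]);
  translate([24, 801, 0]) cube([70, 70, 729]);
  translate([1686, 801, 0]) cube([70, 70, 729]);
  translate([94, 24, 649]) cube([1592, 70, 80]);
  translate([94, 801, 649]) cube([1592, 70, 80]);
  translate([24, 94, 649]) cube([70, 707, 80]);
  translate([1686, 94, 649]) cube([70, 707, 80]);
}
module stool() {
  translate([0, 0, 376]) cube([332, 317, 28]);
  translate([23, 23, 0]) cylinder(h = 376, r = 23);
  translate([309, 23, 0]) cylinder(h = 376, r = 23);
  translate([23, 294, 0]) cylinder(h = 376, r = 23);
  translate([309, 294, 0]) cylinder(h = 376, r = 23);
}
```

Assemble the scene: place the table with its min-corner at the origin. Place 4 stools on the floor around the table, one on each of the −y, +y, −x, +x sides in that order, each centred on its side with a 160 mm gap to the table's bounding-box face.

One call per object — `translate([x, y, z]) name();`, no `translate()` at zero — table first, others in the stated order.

table();
translate([724, -477, 0]) stool();
translate([724, 1055, 0]) stool();
translate([-492, 289, 0]) stool();
translate([1940, 289, 0]) stool();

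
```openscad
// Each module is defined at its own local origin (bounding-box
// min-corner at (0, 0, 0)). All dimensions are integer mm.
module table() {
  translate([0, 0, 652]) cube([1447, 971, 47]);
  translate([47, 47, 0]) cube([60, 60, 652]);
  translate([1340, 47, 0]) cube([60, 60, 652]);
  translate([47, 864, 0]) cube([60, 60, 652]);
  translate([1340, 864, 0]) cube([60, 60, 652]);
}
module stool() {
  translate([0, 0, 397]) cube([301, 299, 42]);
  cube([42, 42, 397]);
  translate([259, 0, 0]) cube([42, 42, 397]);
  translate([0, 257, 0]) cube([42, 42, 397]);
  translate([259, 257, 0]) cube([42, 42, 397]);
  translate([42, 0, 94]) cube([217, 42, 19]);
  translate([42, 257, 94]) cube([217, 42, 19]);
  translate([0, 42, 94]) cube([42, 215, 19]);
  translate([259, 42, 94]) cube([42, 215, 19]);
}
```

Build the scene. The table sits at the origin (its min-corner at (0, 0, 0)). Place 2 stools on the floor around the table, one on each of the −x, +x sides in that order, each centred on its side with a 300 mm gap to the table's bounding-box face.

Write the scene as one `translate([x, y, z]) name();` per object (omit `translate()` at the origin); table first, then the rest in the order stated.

table();
translate([-601, 336, 0]) stool();
translate([1747, 336, 0]) stool();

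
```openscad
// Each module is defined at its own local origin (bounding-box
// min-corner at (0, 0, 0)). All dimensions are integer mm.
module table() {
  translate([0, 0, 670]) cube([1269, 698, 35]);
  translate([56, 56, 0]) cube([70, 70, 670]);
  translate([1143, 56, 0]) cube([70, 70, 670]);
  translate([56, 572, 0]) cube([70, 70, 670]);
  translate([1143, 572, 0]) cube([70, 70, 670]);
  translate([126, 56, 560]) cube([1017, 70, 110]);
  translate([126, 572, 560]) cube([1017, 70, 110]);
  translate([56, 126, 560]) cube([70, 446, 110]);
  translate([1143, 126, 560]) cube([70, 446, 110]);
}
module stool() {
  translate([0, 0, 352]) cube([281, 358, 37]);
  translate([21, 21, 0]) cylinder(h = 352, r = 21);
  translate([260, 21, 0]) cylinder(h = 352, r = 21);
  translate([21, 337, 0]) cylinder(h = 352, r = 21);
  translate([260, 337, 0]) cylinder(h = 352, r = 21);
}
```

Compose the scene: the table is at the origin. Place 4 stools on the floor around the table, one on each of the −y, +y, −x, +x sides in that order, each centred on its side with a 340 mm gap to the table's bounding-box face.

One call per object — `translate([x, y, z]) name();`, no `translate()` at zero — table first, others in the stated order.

table();
translate([494, -698, 0]) stool();
translate([494, 1038, 0]) stool();
translate([-621, 170, 0]) stool();
translate([1609, 170, 0]) stool();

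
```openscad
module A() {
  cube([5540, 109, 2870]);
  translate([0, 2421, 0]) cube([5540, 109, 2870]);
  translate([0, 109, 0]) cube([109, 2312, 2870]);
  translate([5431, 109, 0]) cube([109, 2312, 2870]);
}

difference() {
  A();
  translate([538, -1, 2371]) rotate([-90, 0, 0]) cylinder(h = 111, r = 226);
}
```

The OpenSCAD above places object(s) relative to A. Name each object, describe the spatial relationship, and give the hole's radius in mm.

The subtracted cylinder has r = 226 mm.

A is a house frame. The house frame has a circular hole through its front wall. The hole's radius is 226 mm.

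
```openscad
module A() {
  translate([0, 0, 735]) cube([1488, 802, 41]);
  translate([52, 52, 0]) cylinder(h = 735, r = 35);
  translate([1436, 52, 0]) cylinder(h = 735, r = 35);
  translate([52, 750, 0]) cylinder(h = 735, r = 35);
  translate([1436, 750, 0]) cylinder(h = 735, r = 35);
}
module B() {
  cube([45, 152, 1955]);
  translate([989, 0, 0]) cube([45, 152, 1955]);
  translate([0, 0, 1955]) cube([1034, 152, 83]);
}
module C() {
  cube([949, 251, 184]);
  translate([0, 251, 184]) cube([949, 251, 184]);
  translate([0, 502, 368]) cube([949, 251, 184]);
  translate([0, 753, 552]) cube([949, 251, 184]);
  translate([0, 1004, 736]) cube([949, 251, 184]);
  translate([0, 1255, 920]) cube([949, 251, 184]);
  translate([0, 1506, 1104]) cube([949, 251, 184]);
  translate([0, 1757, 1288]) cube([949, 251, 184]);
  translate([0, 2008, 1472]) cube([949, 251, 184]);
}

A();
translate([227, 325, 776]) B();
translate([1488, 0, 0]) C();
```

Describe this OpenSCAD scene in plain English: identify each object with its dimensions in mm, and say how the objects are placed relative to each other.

A is a table with a 1488×802 mm rectangular top, 41 mm thick, top surface at z = 776 mm, supported by four round legs of 70 mm diameter, each leg's bounding box inset 17 mm from the nearest pair of top edges, running from the floor.

B is a door frame. The clear opening is 944 mm wide and 1955 mm high. Two 45 mm wide jambs, 152 mm deep, stand either side of the opening from the floor to the top of the opening. A 83 mm thick head sits across the top of both jambs, spanning the full outside width of the frame.

C is a straight staircase of 9 solid steps. Each step is 949 mm wide (x), 251 mm deep (y, the going) and 184 mm tall (the rise). The first step rests on the floor; each subsequent step sits one going further in +y and one rise higher in +z, directly behind and above the previous step with no overlap.

The door frame is on top of the table, centred. The staircase is against the table's +x side, with their −y faces flush.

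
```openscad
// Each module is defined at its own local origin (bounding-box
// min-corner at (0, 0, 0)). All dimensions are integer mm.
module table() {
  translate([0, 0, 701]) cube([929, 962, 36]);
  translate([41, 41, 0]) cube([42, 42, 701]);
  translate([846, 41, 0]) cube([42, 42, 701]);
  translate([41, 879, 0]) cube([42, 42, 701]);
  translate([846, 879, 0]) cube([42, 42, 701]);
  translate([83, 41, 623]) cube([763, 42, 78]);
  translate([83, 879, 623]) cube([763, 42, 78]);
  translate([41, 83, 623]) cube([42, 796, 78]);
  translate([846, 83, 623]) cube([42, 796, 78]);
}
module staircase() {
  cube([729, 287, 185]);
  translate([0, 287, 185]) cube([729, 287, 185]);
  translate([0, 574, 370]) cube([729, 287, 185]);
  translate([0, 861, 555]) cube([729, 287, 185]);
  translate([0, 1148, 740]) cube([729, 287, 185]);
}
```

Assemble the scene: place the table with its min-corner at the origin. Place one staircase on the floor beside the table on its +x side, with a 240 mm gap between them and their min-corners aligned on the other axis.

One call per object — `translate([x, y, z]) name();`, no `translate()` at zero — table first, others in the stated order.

table();
translate([1169, 0, 0]) staircase();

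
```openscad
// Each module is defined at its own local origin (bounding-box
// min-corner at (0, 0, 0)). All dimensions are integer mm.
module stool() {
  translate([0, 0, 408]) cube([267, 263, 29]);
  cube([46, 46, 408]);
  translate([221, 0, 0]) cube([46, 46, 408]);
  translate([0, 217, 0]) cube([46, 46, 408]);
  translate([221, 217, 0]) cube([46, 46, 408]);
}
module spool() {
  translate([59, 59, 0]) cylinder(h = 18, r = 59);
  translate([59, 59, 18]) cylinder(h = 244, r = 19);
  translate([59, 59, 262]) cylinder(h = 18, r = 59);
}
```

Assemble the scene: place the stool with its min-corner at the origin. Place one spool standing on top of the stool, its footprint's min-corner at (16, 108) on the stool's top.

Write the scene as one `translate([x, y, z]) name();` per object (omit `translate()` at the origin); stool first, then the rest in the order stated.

stool();
translate([16, 108, 437]) spool();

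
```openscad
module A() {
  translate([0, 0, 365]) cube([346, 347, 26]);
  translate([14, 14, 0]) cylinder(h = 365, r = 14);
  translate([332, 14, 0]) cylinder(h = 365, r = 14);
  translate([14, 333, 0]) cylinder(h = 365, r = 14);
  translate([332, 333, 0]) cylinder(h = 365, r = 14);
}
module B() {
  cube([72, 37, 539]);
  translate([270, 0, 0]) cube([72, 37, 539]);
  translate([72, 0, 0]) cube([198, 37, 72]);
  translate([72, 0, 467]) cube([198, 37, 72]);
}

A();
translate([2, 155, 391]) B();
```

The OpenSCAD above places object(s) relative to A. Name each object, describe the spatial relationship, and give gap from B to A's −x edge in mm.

The picture frame's min-x is at 2; the stool's min-x is 0; gap = 2 mm.

A is a stool. B is a picture frame. The picture frame is on top of the stool, centred. The gap from the picture frame to the stool's −x edge is 2 mm.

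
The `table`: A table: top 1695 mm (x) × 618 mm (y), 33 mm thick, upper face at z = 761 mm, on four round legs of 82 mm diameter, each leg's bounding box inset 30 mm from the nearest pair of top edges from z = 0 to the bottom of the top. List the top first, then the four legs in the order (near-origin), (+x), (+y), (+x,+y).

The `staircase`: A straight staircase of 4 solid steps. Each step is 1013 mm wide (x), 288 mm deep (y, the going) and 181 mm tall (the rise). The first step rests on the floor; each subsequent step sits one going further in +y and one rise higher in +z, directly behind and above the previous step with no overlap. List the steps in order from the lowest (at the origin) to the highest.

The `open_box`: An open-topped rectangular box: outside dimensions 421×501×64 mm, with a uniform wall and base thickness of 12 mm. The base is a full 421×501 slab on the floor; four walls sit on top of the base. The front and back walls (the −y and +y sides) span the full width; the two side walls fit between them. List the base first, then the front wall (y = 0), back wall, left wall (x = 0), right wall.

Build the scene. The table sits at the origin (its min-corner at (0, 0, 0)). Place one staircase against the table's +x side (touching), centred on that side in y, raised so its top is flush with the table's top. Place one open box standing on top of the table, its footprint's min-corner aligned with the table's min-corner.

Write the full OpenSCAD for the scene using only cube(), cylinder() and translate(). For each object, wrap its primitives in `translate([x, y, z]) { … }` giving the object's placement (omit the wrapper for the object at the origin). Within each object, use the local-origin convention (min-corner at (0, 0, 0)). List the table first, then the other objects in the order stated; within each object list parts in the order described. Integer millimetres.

translate([0, 0, 728]) cube([1695, 618, 33]);
translate([71, 71, 0]) cylinder(h = 728, r = 41);
translate([1624, 71, 0]) cylinder(h = 728, r = 41);
translate([71, 547, 0]) cylinder(h = 728, r = 41);
translate([1624, 547, 0]) cylinder(h = 728, r = 41);
translate([1695, -267, 37]) {
  cube([1013, 288, 181]);
  translate([0, 288, 181]) cube([1013, 288, 181]);
  translate([0, 576, 362]) cube([1013, 288, 181]);
  translate([0, 864, 543]) cube([1013, 288, 181]);
}
translate([0, 0, 761]) {
  cube([421, 501, 12]);
  translate([0, 0, 12]) cube([421, 12, 52]);
  translate([0, 489, 12]) cube([421, 12, 52]);
  translate([0, 12, 12]) cube([12, 477, 52]);
  translate([409, 12, 12]) cube([12, 477, 52]);
}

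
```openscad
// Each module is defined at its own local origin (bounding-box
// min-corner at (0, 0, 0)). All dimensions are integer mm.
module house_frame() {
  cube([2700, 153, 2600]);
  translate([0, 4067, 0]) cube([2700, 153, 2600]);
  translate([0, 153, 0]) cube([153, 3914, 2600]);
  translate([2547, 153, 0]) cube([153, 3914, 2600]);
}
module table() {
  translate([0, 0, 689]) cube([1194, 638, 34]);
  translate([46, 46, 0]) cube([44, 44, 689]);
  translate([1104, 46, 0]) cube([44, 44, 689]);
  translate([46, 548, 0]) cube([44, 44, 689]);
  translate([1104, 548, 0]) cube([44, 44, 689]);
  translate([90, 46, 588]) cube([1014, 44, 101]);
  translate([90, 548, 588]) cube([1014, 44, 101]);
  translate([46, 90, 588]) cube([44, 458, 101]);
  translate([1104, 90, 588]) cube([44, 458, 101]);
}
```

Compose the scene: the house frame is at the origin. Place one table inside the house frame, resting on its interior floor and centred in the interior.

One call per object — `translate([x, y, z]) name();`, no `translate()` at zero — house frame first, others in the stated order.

house_frame();
translate([753, 1791, 0]) table();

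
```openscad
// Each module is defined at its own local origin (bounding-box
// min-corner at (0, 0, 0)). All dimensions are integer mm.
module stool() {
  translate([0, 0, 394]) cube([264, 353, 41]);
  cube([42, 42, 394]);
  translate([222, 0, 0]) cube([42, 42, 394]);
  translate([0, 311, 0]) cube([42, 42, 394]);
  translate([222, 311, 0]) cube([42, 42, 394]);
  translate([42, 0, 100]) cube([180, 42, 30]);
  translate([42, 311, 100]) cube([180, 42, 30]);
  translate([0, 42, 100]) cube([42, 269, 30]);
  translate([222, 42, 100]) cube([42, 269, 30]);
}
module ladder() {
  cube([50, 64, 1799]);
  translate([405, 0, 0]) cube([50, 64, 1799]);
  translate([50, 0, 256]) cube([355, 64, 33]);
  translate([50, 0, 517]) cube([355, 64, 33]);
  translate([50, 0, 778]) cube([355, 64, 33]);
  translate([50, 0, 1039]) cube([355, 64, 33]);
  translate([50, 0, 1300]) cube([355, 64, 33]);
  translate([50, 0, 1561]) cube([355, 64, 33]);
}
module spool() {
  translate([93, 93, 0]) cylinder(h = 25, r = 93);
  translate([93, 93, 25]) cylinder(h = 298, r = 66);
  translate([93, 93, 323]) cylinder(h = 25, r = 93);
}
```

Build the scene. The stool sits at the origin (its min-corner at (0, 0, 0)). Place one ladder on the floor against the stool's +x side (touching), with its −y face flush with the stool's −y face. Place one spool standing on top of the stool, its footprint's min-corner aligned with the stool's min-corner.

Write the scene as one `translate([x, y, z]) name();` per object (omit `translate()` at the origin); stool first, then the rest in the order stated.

stool();
translate([264, 0, 0]) ladder();
translate([0, 0, 435]) spool();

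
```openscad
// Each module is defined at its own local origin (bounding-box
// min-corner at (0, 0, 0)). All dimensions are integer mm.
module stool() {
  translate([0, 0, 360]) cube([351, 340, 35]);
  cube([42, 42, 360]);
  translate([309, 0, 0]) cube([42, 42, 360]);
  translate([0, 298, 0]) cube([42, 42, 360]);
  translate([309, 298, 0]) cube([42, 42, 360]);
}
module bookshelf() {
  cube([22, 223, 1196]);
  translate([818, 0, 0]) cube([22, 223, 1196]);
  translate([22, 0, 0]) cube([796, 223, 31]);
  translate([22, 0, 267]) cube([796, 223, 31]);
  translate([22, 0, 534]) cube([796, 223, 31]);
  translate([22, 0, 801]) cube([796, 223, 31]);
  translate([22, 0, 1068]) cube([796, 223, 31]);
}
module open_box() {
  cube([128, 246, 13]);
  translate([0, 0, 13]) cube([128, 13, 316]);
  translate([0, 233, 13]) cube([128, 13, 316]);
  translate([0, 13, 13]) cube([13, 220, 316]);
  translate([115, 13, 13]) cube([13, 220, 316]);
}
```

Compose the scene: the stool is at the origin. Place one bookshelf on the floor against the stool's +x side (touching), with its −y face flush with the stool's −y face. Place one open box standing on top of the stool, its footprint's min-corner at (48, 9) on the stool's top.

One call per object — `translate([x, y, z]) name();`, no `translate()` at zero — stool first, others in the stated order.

stool();
translate([351, 0, 0]) bookshelf();
translate([48, 9, 395]) open_box();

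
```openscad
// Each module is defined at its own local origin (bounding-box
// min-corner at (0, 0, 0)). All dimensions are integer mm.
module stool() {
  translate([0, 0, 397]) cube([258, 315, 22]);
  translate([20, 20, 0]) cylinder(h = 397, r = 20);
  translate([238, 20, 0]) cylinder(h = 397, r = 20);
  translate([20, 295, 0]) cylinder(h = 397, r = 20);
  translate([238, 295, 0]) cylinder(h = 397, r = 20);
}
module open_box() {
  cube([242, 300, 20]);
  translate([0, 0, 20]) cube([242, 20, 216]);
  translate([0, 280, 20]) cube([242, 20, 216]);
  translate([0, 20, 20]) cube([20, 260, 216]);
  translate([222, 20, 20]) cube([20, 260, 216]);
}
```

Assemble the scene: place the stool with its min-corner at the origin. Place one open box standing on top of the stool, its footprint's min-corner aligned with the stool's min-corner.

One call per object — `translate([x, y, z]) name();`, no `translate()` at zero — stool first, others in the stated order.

stool();
translate([0, 0, 419]) open_box();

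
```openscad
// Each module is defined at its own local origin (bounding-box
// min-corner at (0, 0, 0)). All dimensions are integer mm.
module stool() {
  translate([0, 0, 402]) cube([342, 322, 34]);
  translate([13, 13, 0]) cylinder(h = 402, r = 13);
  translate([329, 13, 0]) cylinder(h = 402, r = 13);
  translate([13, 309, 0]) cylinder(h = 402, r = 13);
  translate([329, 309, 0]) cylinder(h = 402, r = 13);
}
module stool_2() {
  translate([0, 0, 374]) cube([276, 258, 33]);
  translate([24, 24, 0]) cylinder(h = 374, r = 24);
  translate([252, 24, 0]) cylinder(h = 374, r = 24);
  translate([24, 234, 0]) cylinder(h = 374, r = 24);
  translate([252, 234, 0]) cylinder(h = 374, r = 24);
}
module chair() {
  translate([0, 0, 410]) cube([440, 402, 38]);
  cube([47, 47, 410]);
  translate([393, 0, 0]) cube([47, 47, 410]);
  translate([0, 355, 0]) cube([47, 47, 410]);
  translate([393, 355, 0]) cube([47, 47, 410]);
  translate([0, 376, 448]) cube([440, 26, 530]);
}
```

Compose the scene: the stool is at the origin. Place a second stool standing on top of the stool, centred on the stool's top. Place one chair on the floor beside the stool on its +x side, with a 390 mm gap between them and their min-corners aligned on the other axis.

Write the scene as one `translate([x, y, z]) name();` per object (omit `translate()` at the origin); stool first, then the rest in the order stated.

stool();
translate([33, 32, 436]) stool_2();
translate([732, 0, 0]) chair();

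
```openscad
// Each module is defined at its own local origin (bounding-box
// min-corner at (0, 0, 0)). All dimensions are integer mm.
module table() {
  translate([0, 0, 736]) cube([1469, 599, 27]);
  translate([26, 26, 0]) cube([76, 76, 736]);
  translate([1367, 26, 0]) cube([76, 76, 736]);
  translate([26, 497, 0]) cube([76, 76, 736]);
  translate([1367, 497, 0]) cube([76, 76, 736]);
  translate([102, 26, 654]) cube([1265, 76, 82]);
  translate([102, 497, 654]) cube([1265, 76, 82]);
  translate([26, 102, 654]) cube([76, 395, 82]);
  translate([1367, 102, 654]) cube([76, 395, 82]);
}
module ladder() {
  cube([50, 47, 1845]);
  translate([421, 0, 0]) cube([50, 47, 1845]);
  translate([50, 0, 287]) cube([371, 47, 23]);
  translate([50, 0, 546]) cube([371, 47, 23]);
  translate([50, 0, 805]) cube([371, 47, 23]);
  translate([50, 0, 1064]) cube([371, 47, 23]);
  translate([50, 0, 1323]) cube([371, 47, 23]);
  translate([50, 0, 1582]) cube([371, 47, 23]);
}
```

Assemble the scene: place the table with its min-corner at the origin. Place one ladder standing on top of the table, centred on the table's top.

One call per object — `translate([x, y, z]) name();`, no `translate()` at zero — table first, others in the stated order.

table();
translate([499, 276, 763]) ladder();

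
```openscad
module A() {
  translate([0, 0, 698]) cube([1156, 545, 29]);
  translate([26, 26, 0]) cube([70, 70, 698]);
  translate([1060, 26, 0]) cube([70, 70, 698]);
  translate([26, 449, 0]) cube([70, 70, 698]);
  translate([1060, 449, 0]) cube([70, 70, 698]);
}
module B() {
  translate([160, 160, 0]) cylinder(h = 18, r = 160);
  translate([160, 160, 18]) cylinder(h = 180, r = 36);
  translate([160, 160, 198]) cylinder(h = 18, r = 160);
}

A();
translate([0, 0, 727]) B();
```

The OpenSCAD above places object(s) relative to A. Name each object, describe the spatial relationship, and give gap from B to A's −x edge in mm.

A is a table. B is a spool. The spool is on top of the table. The gap from the spool to the table's −x edge is 0 mm.

The spool's min-x is at 0; the table's min-x is 0; gap = 0 mm.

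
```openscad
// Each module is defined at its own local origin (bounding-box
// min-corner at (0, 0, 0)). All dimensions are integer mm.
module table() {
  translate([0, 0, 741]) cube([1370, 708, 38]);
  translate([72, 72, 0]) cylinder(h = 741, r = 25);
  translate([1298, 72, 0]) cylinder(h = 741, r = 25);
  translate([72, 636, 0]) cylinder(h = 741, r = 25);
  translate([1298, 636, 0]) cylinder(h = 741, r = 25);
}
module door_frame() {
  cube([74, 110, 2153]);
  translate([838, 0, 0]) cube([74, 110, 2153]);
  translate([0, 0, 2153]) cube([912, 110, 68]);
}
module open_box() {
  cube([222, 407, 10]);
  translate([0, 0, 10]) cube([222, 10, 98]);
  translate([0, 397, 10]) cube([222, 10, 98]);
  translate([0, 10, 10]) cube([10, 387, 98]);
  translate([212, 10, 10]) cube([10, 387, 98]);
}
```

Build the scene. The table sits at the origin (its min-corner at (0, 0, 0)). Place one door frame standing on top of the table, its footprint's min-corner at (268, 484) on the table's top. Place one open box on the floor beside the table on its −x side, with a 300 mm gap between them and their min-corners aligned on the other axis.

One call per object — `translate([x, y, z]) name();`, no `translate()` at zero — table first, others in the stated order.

table();
translate([268, 484, 779]) door_frame();
translate([-522, 0, 0]) open_box();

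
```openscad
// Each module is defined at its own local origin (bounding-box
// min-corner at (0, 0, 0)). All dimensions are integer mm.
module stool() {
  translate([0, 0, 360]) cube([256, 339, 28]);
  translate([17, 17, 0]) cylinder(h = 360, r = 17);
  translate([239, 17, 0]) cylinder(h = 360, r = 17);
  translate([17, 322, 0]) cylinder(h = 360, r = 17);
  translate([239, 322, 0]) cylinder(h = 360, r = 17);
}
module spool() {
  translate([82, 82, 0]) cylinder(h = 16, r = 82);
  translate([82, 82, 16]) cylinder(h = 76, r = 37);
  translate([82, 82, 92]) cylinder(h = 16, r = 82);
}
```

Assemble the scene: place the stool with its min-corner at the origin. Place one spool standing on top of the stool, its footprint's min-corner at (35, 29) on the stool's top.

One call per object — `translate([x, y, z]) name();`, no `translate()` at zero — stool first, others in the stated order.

stool();
translate([35, 29, 388]) spool();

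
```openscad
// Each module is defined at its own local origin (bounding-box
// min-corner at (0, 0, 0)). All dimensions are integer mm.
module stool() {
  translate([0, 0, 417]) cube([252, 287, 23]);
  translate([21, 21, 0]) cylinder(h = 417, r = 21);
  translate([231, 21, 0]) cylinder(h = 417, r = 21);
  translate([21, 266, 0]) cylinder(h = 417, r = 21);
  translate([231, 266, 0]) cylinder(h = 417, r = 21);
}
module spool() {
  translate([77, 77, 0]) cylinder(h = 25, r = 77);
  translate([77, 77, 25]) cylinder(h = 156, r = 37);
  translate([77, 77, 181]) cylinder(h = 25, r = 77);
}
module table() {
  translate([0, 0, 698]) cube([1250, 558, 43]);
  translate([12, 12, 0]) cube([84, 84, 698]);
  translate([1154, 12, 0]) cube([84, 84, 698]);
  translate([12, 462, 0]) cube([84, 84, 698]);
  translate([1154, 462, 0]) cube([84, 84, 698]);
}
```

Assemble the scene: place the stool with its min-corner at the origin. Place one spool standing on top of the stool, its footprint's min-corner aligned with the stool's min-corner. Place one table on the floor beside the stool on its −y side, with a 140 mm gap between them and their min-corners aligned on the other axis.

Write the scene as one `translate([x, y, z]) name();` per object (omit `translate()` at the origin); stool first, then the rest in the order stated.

stool();
translate([0, 0, 440]) spool();
translate([0, -698, 0]) table();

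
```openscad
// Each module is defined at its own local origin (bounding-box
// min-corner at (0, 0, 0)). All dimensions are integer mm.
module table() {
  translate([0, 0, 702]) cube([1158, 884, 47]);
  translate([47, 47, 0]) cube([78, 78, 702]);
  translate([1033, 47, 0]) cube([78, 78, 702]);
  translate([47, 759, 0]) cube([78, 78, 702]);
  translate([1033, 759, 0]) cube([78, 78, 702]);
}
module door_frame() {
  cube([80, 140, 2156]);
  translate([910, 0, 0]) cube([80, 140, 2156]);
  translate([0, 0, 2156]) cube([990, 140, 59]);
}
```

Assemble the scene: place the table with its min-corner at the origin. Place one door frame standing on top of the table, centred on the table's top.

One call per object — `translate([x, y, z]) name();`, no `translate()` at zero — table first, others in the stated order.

table();
translate([84, 372, 749]) door_frame();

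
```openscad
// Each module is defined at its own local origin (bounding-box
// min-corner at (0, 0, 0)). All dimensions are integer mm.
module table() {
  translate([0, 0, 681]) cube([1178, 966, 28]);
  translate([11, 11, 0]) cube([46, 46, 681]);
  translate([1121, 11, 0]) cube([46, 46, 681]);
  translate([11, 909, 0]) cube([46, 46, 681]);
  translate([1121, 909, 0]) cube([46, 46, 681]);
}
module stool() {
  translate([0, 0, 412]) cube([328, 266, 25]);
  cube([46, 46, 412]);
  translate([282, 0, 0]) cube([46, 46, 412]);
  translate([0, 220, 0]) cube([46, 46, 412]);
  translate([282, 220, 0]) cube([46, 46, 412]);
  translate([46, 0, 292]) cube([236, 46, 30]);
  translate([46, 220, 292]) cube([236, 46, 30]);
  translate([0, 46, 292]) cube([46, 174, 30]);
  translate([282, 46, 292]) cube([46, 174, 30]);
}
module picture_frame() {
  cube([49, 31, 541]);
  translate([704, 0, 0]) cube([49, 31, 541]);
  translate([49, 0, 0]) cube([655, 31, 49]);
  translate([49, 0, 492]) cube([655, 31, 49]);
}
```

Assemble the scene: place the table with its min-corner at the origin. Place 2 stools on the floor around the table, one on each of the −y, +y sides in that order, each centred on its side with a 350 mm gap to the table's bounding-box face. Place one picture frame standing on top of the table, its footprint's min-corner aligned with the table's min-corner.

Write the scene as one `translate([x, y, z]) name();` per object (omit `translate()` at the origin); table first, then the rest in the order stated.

table();
translate([425, -616, 0]) stool();
translate([425, 1316, 0]) stool();
translate([0, 0, 709]) picture_frame();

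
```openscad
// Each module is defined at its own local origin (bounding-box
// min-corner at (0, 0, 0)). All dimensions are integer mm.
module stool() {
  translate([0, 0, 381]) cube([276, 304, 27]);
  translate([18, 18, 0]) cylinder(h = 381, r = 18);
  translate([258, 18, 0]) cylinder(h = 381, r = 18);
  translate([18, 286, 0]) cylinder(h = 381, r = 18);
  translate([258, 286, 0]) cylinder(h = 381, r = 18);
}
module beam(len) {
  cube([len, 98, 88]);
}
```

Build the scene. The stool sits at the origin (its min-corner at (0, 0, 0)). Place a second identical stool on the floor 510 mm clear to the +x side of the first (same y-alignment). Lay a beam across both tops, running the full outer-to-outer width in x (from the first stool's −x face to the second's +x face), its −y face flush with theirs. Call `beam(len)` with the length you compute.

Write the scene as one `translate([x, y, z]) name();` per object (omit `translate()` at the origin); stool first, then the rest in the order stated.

stool();
translate([786, 0, 0]) stool();
translate([0, 0, 408]) beam(1062);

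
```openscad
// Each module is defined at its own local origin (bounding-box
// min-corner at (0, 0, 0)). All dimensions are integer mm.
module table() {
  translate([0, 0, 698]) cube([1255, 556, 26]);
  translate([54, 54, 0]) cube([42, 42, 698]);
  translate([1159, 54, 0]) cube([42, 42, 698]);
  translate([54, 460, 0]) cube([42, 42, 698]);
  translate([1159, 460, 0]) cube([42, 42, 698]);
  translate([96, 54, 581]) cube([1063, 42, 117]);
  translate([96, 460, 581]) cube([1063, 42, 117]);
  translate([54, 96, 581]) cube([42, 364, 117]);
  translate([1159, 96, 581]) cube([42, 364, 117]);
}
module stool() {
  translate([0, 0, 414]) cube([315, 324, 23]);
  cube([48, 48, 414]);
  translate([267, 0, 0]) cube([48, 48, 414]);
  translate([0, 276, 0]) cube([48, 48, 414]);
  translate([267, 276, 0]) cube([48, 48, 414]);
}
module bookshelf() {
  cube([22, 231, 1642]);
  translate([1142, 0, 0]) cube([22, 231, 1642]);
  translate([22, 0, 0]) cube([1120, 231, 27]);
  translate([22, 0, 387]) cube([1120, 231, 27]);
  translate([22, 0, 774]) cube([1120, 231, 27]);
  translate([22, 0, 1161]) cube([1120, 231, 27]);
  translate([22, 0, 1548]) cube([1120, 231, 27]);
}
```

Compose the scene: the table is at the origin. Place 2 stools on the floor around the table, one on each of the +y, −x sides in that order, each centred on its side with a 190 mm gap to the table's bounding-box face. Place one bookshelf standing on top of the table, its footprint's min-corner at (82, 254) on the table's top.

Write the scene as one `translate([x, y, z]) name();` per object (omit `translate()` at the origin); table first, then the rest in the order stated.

table();
translate([470, 746, 0]) stool();
translate([-505, 116, 0]) stool();
translate([82, 254, 724]) bookshelf();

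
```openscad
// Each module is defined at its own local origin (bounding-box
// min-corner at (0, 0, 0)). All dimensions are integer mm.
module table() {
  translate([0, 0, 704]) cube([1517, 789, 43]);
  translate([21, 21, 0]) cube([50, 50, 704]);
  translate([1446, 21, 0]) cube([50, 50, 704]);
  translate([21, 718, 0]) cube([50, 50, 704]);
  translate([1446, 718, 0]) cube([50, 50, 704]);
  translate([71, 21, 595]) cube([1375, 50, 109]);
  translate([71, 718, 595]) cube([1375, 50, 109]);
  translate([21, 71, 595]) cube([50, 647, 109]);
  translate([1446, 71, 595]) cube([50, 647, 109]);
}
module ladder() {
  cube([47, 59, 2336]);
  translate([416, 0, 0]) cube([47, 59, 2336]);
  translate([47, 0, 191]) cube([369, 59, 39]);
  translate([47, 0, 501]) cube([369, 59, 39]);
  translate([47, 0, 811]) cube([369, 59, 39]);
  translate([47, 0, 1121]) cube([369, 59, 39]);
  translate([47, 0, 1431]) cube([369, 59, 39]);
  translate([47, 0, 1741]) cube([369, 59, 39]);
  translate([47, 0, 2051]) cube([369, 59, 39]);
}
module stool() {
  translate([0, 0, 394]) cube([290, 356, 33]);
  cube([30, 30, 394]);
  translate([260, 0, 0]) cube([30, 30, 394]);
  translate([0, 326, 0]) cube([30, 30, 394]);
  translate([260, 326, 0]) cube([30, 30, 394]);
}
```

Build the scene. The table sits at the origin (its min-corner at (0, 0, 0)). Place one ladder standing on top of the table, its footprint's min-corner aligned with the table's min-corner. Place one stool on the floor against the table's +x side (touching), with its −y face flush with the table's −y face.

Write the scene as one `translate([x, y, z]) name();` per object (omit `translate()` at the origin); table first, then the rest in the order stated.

table();
translate([0, 0, 747]) ladder();
translate([1517, 0, 0]) stool();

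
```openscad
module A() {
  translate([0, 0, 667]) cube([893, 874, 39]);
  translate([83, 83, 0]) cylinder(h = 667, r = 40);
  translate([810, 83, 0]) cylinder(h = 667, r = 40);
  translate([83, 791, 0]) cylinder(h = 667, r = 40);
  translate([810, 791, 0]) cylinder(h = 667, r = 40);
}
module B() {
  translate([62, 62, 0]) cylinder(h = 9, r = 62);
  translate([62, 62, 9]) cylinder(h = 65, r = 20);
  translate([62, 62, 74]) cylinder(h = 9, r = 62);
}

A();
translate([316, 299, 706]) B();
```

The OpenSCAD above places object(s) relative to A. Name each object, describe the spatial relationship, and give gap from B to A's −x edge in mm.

The spool's min-x is at 316; the table's min-x is 0; gap = 316 mm.

A is a table. B is a spool. The spool is on top of the table. The gap from the spool to the table's −x edge is 316 mm.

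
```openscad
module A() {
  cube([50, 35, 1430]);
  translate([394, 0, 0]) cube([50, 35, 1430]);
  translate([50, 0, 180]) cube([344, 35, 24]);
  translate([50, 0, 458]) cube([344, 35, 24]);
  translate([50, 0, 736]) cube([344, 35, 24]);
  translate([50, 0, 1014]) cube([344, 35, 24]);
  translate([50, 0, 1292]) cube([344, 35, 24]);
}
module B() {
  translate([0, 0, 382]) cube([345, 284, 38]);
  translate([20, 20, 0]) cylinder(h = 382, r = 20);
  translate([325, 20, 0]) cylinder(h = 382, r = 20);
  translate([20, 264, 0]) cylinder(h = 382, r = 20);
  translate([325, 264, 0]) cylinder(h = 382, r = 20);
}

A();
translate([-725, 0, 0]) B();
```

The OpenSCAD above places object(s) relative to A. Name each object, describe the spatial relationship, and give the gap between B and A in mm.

The stool's nearest face is 380 mm from the ladder's −x face.

A is a ladder. B is a stool. The stool is on the floor beside the ladder on its −x side. The gap between the stool and the ladder is 380 mm.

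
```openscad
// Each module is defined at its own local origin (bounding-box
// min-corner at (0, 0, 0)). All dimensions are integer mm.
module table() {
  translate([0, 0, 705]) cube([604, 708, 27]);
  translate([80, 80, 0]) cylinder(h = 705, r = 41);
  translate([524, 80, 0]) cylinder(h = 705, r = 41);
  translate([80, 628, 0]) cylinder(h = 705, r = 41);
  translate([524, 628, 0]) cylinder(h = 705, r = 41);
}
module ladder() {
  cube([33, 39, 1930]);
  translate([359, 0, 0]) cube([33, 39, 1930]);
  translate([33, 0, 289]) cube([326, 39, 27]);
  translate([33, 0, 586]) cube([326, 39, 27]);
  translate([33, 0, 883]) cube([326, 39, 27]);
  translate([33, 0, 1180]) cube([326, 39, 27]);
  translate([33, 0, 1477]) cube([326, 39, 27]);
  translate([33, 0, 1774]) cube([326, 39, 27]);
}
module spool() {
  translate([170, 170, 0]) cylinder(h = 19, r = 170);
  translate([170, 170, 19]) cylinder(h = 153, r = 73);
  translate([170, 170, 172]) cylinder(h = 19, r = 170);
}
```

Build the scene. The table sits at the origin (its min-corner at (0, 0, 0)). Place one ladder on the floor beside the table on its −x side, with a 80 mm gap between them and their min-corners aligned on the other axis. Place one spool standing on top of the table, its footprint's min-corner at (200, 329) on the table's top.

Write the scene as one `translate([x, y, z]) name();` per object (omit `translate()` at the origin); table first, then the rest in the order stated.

table();
translate([-472, 0, 0]) ladder();
translate([200, 329, 732]) spool();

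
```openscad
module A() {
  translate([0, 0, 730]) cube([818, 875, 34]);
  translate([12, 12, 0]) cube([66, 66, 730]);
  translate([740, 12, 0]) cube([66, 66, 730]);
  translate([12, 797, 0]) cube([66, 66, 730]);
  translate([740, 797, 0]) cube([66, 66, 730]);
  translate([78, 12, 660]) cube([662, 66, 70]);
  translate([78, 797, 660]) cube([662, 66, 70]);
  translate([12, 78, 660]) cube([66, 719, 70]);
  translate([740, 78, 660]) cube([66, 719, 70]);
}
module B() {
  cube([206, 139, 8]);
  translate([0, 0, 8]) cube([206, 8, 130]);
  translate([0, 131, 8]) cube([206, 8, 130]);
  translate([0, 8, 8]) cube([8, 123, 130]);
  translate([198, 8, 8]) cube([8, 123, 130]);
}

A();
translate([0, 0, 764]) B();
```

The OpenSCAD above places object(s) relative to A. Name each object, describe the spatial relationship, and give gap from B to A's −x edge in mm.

The open box's min-x is at 0; the table's min-x is 0; gap = 0 mm.

A is a table. B is an open box. The open box is on top of the table. The gap from the open box to the table's −x edge is 0 mm.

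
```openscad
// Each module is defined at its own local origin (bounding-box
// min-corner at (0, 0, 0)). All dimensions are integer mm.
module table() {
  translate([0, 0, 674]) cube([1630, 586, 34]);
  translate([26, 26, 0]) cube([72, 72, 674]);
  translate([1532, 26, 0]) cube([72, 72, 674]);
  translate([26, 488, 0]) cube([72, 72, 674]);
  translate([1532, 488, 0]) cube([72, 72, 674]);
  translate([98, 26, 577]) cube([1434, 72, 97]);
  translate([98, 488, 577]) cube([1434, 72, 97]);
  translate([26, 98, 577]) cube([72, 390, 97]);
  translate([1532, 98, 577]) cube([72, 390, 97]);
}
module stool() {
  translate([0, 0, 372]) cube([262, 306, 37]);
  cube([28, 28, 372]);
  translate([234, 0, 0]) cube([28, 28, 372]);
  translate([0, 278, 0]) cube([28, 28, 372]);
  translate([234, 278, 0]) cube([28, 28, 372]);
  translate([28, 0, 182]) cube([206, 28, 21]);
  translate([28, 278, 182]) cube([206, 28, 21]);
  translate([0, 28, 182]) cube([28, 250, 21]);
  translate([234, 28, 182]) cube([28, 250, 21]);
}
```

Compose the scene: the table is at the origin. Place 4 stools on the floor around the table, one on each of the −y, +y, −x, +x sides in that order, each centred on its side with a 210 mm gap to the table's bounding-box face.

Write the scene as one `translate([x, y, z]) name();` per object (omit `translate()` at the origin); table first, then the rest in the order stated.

table();
translate([684, -516, 0]) stool();
translate([684, 796, 0]) stool();
translate([-472, 140, 0]) stool();
translate([1840, 140, 0]) stool();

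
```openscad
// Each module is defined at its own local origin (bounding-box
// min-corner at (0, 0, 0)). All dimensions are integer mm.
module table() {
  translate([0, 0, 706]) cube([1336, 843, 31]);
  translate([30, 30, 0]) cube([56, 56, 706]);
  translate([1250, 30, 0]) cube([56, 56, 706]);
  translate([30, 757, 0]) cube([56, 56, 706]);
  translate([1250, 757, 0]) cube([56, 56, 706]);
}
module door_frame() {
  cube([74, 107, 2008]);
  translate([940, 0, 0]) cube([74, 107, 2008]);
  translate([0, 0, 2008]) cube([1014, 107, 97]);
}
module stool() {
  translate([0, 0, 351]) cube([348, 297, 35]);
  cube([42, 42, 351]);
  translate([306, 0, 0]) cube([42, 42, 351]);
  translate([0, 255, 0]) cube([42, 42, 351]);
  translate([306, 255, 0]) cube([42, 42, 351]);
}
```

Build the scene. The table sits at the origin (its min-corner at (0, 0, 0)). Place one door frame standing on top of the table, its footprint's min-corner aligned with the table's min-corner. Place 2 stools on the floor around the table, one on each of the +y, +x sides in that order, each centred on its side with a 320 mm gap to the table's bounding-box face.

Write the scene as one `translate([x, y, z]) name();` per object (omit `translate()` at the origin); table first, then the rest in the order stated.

table();
translate([0, 0, 737]) door_frame();
translate([494, 1163, 0]) stool();
translate([1656, 273, 0]) stool();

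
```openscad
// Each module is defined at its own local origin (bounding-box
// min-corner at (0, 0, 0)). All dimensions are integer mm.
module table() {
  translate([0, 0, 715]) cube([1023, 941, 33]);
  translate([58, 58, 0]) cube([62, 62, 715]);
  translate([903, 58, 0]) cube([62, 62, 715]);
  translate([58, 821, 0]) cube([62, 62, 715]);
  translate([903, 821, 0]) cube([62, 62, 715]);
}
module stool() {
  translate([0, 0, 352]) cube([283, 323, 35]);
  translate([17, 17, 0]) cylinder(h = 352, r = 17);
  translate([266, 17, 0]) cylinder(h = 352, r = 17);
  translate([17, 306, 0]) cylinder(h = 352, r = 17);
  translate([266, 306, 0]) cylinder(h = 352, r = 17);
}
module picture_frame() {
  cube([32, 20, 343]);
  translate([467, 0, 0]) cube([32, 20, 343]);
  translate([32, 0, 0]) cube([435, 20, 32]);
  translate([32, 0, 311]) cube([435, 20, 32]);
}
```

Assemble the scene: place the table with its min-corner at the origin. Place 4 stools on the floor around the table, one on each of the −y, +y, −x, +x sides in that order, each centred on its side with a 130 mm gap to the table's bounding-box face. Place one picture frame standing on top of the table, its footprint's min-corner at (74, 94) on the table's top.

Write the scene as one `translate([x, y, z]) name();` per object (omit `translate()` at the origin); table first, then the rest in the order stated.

table();
translate([370, -453, 0]) stool();
translate([370, 1071, 0]) stool();
translate([-413, 309, 0]) stool();
translate([1153, 309, 0]) stool();
translate([74, 94, 748]) picture_frame();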